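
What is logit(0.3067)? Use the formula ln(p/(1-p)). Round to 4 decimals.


1 - p = 0.6933.
p/(1-p) = 0.4424.
logit = ln(0.4424) = -0.8156.

-0.8156


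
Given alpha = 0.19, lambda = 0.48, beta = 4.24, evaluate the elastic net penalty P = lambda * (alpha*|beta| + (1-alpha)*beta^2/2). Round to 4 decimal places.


L1 component = 0.19 * |4.24| = 0.8056.
L2 component = 0.81 * 4.24^2 / 2 = 7.2809.
Penalty = 0.48 * (0.8056 + 7.2809) = 0.48 * 8.0865 = 3.8815.

3.8815


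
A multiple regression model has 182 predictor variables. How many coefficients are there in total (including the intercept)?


Each predictor gets one coefficient, plus one intercept.
Total parameters = 182 + 1 = 183.

183


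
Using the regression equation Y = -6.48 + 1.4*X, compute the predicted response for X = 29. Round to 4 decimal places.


Substitute X = 29 into the equation:
Y = -6.48 + 1.4 * 29 = -6.48 + 40.6000 = 34.1200.

34.1200


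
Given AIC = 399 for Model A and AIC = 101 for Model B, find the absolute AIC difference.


|AIC_A - AIC_B| = |399 - 101| = 298.
Model B is preferred (lower AIC).

298


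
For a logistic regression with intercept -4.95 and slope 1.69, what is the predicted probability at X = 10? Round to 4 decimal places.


z = -4.95 + 1.69 * 10 = 11.9500.
Sigmoid: P = 1 / (1 + exp(-11.9500)) = 1.0000.

1.0000


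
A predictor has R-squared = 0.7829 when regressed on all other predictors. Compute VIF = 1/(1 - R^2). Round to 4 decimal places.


Using VIF = 1/(1 - R^2_j):
1 - 0.7829 = 0.2171.
VIF = 4.6062.

4.6062


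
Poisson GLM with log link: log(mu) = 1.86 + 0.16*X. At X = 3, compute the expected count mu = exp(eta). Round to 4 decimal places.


Linear predictor: eta = 1.86 + (0.16)(3) = 2.3400.
Expected count: mu = exp(2.3400) = 10.3812.

10.3812


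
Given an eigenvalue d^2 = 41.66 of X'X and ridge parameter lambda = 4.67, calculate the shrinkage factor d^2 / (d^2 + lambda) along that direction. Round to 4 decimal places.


Denominator = d^2 + lambda = 41.66 + 4.67 = 46.3300.
Shrinkage = 41.66 / 46.3300 = 0.8992.

0.8992


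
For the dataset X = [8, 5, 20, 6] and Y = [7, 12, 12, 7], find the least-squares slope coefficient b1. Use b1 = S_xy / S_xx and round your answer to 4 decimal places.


Calculate xbar = 9.7500, ybar = 9.5000.
S_xx = 144.7500, S_xy = 27.5000.
Using b1 = S_xy / S_xx = 27.5000 / 144.7500, we get b1 = 0.1900.

0.1900


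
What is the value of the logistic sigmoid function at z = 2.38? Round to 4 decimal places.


Compute exp(-2.3800) = 0.0926.
Sigmoid = 1 / (1 + 0.0926) = 1 / 1.0926 = 0.9153.

0.9153


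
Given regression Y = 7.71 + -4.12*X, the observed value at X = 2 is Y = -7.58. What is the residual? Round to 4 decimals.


Compute yhat = 7.71 + (-4.12)(2) = -0.5300.
Residual = actual - predicted = -7.58 - -0.5300 = -7.0500.

-7.0500


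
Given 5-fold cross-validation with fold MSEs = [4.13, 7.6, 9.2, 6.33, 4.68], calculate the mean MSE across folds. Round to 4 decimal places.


Add all fold MSEs: 31.9400.
Divide by k = 5: 31.9400/5 = 6.3880.

6.3880


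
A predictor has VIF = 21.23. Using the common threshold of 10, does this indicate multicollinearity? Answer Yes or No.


Check: VIF = 21.23 vs threshold = 10.
Since 21.23 >= 10, the answer is Yes.

Yes


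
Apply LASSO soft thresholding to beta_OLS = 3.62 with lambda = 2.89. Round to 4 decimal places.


|beta_OLS| = 3.62.
lambda = 2.89.
Since |beta| > lambda, coefficient = sign(beta)*(|beta| - lambda) = 0.7300.
Result = 0.7300.

0.7300


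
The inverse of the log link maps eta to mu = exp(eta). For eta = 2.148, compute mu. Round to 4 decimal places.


mu = exp(eta) = exp(2.148).
= 8.5677.

8.5677


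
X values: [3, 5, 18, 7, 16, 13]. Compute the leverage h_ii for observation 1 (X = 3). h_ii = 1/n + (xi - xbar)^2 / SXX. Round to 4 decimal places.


n = 6, xbar = 10.3333.
SXX = sum((xi - xbar)^2) = 191.3333.
h = 1/6 + (3 - 10.3333)^2 / 191.3333 = 0.4477.

0.4477


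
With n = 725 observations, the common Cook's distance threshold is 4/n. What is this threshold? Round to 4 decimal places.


The threshold is 4/n.
4/725 = 0.0055.

0.0055


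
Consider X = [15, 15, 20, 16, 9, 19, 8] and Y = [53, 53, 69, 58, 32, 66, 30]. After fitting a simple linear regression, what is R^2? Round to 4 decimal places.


Fit the OLS line: b0 = 2.9227, b1 = 3.3386.
SSres = 4.4409.
SStot = 1405.7143.
R^2 = 1 - 4.4409/1405.7143 = 0.9968.

0.9968


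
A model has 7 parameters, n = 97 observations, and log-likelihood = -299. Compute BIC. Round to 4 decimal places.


Compute k*ln(n) = 7*ln(97) = 7*4.574711 = 32.022977.
Then -2*loglik = 598.
BIC = 32.022977 + 598 = 630.022977, which rounds to 630.0230.

630.0230


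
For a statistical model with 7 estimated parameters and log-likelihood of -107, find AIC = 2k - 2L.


AIC = 2*7 - 2*(-107).
= 14 + 214 = 228.

228


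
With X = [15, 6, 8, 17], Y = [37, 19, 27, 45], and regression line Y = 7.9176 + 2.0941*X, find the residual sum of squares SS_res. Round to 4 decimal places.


Compute predicted values, then residuals = yi - yhat_i.
Residuals: [-2.3291, -1.4822, 2.3296, 1.4827].
SSres = sum(residual^2) = 15.2471.

15.2471


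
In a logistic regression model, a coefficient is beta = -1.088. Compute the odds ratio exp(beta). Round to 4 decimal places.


Odds ratio = exp(beta) = exp(-1.088).
= 0.3369.

0.3369


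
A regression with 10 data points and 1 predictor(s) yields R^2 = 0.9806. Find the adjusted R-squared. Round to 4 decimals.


Plug in: Adj R^2 = 1 - (1 - 0.9806) * 9/8.
= 1 - 0.0194 * 9/8
= 1 - 0.1746 / 8
= 1 - 0.0218 = 0.9782.

0.9782


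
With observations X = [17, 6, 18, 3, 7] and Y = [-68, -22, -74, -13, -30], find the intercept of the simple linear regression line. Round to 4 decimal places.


The slope is b1 = -4.0557.
Sample means are xbar = 10.2000 and ybar = -41.4000.
Intercept: b0 = -41.4000 - (-4.0557)(10.2000) = -0.0321.

-0.0321


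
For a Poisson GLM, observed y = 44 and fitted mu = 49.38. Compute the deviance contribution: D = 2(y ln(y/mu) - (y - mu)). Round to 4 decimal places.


Compute y*ln(y/mu) = 44*ln(44/49.38) = 44*-0.115356 = -5.075664.
y - mu = -5.38.
D = 2*(-5.075664 - (-5.38)) = 0.608672, which rounds to 0.6087.

0.6087


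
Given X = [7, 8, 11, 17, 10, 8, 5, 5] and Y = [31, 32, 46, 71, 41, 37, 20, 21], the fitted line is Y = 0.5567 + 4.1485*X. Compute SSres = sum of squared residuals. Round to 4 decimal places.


Predicted values from Y = 0.5567 + 4.1485*X.
Residuals: [1.4038, -1.7447, -0.1902, -0.0812, -1.0417, 3.2553, -1.2992, -0.2992].
SSres = 18.5170.

18.5170


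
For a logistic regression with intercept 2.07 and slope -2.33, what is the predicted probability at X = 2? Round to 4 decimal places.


Compute z = 2.07 + (-2.33)(2) = -2.5900.
exp(-z) = 13.3298.
P = 1/(1 + 13.3298) = 0.0698.

0.0698


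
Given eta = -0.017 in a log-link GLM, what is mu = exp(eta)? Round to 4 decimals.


The inverse log link gives:
mu = exp(-0.017) = 0.9831.

0.9831


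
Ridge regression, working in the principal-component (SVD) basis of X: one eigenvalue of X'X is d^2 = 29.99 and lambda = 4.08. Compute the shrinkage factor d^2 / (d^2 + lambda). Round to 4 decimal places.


Compute the denominator: 29.99 + 4.08 = 34.0700.
Shrinkage factor = 29.99 / 34.0700 = 0.8802.

0.8802


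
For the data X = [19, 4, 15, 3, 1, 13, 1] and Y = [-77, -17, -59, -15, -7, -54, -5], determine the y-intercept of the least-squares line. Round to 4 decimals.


The slope is b1 = -3.9012.
Sample means are xbar = 8.0000 and ybar = -33.4286.
Intercept: b0 = -33.4286 - (-3.9012)(8.0000) = -2.2190.

-2.2190


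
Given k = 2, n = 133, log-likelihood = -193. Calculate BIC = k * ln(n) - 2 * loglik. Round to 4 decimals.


ln(133) = 4.890349.
k * ln(n) = 2 * 4.890349 = 9.780698.
-2L = 386.
BIC = 9.780698 + 386 = 395.780698, which rounds to 395.7807.

395.7807


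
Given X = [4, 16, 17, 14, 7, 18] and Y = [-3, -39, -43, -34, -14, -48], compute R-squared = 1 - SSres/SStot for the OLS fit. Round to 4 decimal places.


The fitted line is Y = 8.6155 + -3.0618*X.
SSres = 6.1952, SStot = 1574.8333.
R^2 = 1 - SSres/SStot = 0.9961.

0.9961


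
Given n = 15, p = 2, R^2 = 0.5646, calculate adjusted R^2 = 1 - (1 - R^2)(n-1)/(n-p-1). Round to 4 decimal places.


Plug in: Adj R^2 = 1 - (1 - 0.5646) * 14/12.
= 1 - 0.4354 * 14/12
= 1 - 6.0956 / 12
= 1 - 0.5080 = 0.4920.

0.4920


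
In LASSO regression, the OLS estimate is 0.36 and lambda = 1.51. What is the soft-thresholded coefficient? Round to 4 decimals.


Absolute value: |0.36| = 0.36.
Compare to lambda = 1.51.
Since |beta| <= lambda, the coefficient is set to 0.

0.0000


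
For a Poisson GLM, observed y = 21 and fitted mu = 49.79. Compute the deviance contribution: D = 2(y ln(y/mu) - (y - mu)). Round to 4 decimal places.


y/mu = 21/49.79 = 0.421771 (approx.), and ln(21/49.79) = -0.863292.
y * ln(y/mu) = 21 * -0.863292 = -18.129132.
y - mu = -28.79.
D = 2 * (-18.129132 - -28.79) = 21.321736, which rounds to 21.3217.

21.3217


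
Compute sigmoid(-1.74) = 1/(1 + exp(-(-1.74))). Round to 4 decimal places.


First, exp(1.7400) = 5.6973.
Then sigma(z) = 1/(1 + 5.6973) = 0.1493.

0.1493


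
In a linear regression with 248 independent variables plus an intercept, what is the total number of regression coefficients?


Total coefficients = number of predictors + 1 (for the intercept).
= 248 + 1 = 249.

249


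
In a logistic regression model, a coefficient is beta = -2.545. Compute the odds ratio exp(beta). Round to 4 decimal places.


Odds ratio = exp(beta) = exp(-2.545).
= 0.0785.

0.0785


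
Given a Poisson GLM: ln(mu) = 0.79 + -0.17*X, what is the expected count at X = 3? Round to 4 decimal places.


Compute eta = 0.79 + -0.17 * 3 = 0.2800.
Apply inverse link: mu = e^0.2800 = 1.3231.

1.3231


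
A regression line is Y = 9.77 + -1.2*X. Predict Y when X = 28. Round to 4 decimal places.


Predicted value:
Y = 9.77 + (-1.2)(28) = 9.77 + -33.6000 = -23.8300.

-23.8300


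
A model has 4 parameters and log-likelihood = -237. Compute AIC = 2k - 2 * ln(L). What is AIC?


AIC = 2*4 - 2*(-237).
= 8 + 474 = 482.

482


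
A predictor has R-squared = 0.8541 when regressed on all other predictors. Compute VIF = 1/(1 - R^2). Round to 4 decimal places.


Denominator: 1 - 0.8541 = 0.1459.
VIF = 1 / 0.1459 = 6.8540.

6.8540


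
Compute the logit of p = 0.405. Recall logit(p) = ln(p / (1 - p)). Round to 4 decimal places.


Compute the odds: 0.405/0.595 = 0.6807.
Take the natural log: ln(0.6807) = -0.3847.

-0.3847


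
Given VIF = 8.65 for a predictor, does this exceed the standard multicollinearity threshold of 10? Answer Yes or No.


Compare VIF = 8.65 to the threshold of 10.
8.65 < 10, so the answer is No.

No


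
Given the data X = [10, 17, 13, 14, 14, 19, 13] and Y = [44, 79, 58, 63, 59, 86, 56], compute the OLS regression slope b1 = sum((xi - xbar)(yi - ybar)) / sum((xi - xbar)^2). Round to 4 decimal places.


The sample means are xbar = 14.2857 and ybar = 63.5714.
Compute S_xx = 51.4286 and S_xy = 249.8571.
Slope b1 = S_xy / S_xx = 249.8571 / 51.4286 = 4.8583.

4.8583


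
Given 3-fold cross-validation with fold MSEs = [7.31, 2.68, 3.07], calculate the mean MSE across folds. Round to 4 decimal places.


Add all fold MSEs: 13.0600.
Divide by k = 3: 13.0600/3 = 4.3533.

4.3533


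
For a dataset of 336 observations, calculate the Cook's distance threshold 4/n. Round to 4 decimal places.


The threshold is 4/n.
4/336 = 0.0119.

0.0119


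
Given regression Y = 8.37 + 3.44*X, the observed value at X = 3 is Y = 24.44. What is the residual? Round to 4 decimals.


Compute yhat = 8.37 + (3.44)(3) = 18.6900.
Residual = actual - predicted = 24.44 - 18.6900 = 5.7500.

5.7500


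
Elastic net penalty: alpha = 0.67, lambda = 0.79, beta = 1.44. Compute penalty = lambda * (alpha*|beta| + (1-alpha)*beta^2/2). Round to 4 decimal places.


alpha * |beta| = 0.67 * 1.44 = 0.9648.
(1-alpha) * beta^2/2 = 0.33 * 2.0736/2 = 0.3421.
Total = 0.79 * (0.9648 + 0.3421) = 1.0325.

1.0325


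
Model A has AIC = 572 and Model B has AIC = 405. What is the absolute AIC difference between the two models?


|AIC_A - AIC_B| = |572 - 405| = 167.
Model B is preferred (lower AIC).

167


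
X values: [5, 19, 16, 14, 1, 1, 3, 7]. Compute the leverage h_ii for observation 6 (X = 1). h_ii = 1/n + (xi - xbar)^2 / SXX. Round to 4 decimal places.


n = 8, xbar = 8.2500.
SXX = sum((xi - xbar)^2) = 353.5000.
h = 1/8 + (1 - 8.2500)^2 / 353.5000 = 0.2737.

0.2737


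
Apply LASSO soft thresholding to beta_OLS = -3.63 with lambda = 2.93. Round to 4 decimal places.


Check: |-3.63| = 3.63 vs lambda = 2.93.
Since |beta| > lambda, coefficient = sign(beta)*(|beta| - lambda) = -0.7000.
Soft-thresholded coefficient = -0.7000.

-0.7000


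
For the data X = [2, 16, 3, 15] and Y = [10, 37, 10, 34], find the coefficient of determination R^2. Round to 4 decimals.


After computing the OLS fit (b0=5.1206, b1=1.9588):
SSres = 2.4618, SStot = 654.7500.
R^2 = 1 - 2.4618/654.7500 = 0.9962.

0.9962


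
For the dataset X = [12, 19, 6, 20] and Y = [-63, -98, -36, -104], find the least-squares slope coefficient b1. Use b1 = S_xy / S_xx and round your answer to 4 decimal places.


The sample means are xbar = 14.2500 and ybar = -75.2500.
Compute S_xx = 128.7500 and S_xy = -624.7500.
Slope b1 = S_xy / S_xx = -624.7500 / 128.7500 = -4.8524.

-4.8524


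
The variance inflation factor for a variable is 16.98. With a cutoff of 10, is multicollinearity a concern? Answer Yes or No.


The threshold is 10.
VIF = 16.98 is >= 10.
Multicollinearity indication: Yes.

Yes


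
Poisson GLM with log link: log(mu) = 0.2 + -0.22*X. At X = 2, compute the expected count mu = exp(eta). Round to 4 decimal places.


eta = 0.2 + -0.22 * 2 = -0.2400.
mu = exp(-0.2400) = 0.7866.

0.7866


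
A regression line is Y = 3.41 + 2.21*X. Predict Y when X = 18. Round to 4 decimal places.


Predicted value:
Y = 3.41 + (2.21)(18) = 3.41 + 39.7800 = 43.1900.

43.1900


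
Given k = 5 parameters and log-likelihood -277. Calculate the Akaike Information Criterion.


Compute:
2k = 2*5 = 10.
-2*loglik = -2*(-277) = 554.
AIC = 10 + 554 = 564.

564


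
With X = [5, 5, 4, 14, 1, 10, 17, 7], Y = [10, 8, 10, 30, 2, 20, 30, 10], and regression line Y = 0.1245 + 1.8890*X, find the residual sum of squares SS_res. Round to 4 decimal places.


For each point, residual = actual - predicted.
Residuals: [0.4305, -1.5695, 2.3195, 3.4295, -0.0135, 0.9855, -2.2375, -3.3475].
Sum of squared residuals = 36.9738.

36.9738


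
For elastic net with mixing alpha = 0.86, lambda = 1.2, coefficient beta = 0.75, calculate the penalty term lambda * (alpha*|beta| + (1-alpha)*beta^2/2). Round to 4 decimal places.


L1 component = 0.86 * |0.75| = 0.6450.
L2 component = 0.14 * 0.75^2 / 2 = 0.0394.
Penalty = 1.2 * (0.6450 + 0.0394) = 1.2 * 0.6844 = 0.8213.

0.8213


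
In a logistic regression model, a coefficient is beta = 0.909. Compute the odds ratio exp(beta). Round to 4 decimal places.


The odds ratio is computed as:
OR = e^(0.909) = 2.4818.

2.4818


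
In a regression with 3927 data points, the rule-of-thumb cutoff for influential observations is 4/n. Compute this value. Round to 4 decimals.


Using the rule of thumb:
Threshold = 4 / 3927 = 0.0010.

0.0010


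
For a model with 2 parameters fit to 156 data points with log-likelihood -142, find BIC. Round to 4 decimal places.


ln(156) = 5.049856.
k * ln(n) = 2 * 5.049856 = 10.099712.
-2L = 284.
BIC = 10.099712 + 284 = 294.099712, which rounds to 294.0997.

294.0997


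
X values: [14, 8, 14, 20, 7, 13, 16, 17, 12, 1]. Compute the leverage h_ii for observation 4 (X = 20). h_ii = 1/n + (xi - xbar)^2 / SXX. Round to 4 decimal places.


Compute xbar = 12.2000 with n = 10 observations.
SXX = 275.6000.
Leverage = 1/10 + (20 - 12.2000)^2/275.6000 = 0.3208.

0.3208


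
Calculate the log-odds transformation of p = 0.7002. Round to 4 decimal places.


Compute the odds: 0.7002/0.2998 = 2.3356.
Take the natural log: ln(2.3356) = 0.8483.

0.8483


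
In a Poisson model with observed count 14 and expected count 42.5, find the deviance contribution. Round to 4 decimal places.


Compute y*ln(y/mu) = 14*ln(14/42.5) = 14*-1.110447 = -15.546258.
y - mu = -28.5.
D = 2*(-15.546258 - (-28.5)) = 25.907484, which rounds to 25.9075.

25.9075


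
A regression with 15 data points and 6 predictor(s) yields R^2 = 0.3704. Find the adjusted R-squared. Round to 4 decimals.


Adjusted R^2 = 1 - (1 - R^2) * (n-1)/(n-p-1).
(1 - R^2) = 0.6296.
(n-1)/(n-p-1) = 14/8.
(1 - R^2) * (n-1) = 0.6296 * 14 = 8.8144.
Divide by (n-p-1): 8.8144 / 8 = 1.1018.
Adj R^2 = 1 - 1.1018 = -0.1018.

-0.1018


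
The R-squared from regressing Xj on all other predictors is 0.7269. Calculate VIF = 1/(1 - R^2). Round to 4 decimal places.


Using VIF = 1/(1 - R^2_j):
1 - 0.7269 = 0.2731.
VIF = 3.6617.

3.6617


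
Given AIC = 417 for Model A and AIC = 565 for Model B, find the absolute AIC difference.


Compute |417 - 565| = 148.
Model A has the smaller AIC.

148


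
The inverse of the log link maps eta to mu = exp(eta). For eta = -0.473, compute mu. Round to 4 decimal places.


The inverse log link gives:
mu = exp(-0.473) = 0.6231.

0.6231


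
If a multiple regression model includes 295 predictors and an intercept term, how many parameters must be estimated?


Including the intercept, the model has 295 predictor coefficients + 1 intercept.
Total = 296.

296


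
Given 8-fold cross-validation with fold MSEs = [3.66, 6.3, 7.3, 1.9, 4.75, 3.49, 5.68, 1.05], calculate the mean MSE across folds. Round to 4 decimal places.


Sum of fold MSEs = 34.1300.
Average = 34.1300 / 8 = 4.2663.

4.2663


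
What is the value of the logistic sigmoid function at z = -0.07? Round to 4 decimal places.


exp(0.0700) = 1.0725.
1 + exp(-z) = 2.0725.
sigmoid = 1/2.0725 = 0.4825.

0.4825


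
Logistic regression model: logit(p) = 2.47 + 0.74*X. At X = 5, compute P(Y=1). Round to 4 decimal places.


Compute z = 2.47 + (0.74)(5) = 6.1700.
exp(-z) = 0.0021.
P = 1/(1 + 0.0021) = 0.9979.

0.9979


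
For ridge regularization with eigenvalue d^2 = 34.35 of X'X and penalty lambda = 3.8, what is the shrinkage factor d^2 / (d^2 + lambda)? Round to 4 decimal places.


Compute the denominator: 34.35 + 3.8 = 38.1500.
Shrinkage factor = 34.35 / 38.1500 = 0.9004.

0.9004


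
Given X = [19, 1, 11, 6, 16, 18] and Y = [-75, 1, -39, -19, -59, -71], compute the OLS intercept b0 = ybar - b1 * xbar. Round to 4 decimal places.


Compute b1 = -4.2061 from the OLS formula.
With xbar = 11.8333 and ybar = -43.6667, the intercept is:
b0 = -43.6667 - -4.2061 * 11.8333 = 6.1050.

6.1050


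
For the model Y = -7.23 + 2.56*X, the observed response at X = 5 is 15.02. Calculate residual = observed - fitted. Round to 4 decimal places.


Fitted value at X = 5 is yhat = -7.23 + 2.56*5 = 5.5700.
Residual = 15.02 - 5.5700 = 9.4500.

9.4500


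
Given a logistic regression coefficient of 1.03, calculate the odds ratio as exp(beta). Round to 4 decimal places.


exp(1.03) = 2.8011.
So the odds ratio is 2.8011.

2.8011


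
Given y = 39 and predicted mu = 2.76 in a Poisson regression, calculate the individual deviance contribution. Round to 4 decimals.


Compute y*ln(y/mu) = 39*ln(39/2.76) = 39*2.648331 = 103.284909.
y - mu = 36.24.
D = 2*(103.284909 - (36.24)) = 134.089818, which rounds to 134.0898.

134.0898


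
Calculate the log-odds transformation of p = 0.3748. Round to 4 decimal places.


1 - p = 0.6252.
p/(1-p) = 0.5995.
logit = ln(0.5995) = -0.5117.

-0.5117


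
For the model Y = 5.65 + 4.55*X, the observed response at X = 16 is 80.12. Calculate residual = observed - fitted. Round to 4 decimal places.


Fitted value at X = 16 is yhat = 5.65 + 4.55*16 = 78.4500.
Residual = 80.12 - 78.4500 = 1.6700.

1.6700


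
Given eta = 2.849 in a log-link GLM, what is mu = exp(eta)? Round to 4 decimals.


The inverse log link gives:
mu = exp(2.849) = 17.2705.

17.2705


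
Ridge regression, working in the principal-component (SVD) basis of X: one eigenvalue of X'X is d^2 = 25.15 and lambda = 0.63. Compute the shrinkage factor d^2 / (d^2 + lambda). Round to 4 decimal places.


Denominator = d^2 + lambda = 25.15 + 0.63 = 25.7800.
Shrinkage = 25.15 / 25.7800 = 0.9756.

0.9756


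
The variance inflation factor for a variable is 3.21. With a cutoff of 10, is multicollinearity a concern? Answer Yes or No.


Check: VIF = 3.21 vs threshold = 10.
Since 3.21 < 10, the answer is No.

No


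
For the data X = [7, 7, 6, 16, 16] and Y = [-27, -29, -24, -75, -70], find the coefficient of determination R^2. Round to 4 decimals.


Fit the OLS line: b0 = 6.0114, b1 = -4.9049.
SSres = 15.0494.
SStot = 2546.0000.
R^2 = 1 - 15.0494/2546.0000 = 0.9941.

0.9941


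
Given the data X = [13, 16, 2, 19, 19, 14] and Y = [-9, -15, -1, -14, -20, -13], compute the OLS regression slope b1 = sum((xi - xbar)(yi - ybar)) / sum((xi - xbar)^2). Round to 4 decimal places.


The sample means are xbar = 13.8333 and ybar = -12.0000.
Compute S_xx = 198.8333 and S_xy = -191.0000.
Slope b1 = S_xy / S_xx = -191.0000 / 198.8333 = -0.9606.

-0.9606


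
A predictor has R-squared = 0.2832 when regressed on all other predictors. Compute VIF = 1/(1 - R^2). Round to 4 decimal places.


Denominator: 1 - 0.2832 = 0.7168.
VIF = 1 / 0.7168 = 1.3951.

1.3951


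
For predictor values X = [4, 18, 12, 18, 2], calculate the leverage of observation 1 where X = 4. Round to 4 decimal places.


Mean of X: xbar = 10.8000.
SXX = 228.8000.
For X = 4: h = 1/5 + (4 - 10.8000)^2/228.8000 = 0.4021.

0.4021


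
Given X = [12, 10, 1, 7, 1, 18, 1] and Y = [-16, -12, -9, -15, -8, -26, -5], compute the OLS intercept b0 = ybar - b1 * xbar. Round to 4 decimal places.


The slope is b1 = -0.9777.
Sample means are xbar = 7.1429 and ybar = -13.0000.
Intercept: b0 = -13.0000 - (-0.9777)(7.1429) = -6.0163.

-6.0163


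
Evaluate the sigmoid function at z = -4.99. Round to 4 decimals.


Compute exp(4.9900) = 146.9364.
Sigmoid = 1 / (1 + 146.9364) = 1 / 147.9364 = 0.0068.

0.0068


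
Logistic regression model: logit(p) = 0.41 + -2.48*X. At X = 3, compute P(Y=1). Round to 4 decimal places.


z = 0.41 + -2.48 * 3 = -7.0300.
Sigmoid: P = 1 / (1 + exp(7.0300)) = 0.0009.

0.0009


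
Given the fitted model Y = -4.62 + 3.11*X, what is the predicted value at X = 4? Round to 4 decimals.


Predicted value:
Y = -4.62 + (3.11)(4) = -4.62 + 12.4400 = 7.8200.

7.8200


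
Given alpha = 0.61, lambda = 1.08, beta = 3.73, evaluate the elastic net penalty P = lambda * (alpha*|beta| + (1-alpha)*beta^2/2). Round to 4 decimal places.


alpha * |beta| = 0.61 * 3.73 = 2.2753.
(1-alpha) * beta^2/2 = 0.39 * 13.9129/2 = 2.7130.
Total = 1.08 * (2.2753 + 2.7130) = 5.3874.

5.3874


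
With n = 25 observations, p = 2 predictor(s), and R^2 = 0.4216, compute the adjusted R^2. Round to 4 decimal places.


Plug in: Adj R^2 = 1 - (1 - 0.4216) * 24/22.
= 1 - 0.5784 * 24/22
= 1 - 13.8816 / 22
= 1 - 0.6310 = 0.3690.

0.3690


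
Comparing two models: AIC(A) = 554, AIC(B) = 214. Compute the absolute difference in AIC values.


Absolute difference = |554 - 214| = 340.
The model with lower AIC (B) is preferred.

340


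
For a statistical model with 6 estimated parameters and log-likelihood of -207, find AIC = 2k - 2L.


AIC = 2*6 - 2*(-207).
= 12 + 414 = 426.

426


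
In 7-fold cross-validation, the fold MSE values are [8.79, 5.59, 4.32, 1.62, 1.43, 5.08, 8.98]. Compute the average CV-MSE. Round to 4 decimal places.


Add all fold MSEs: 35.8100.
Divide by k = 7: 35.8100/7 = 5.1157.

5.1157


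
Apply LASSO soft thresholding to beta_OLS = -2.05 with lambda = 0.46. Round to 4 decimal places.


Check: |-2.05| = 2.05 vs lambda = 0.46.
Since |beta| > lambda, coefficient = sign(beta)*(|beta| - lambda) = -1.5900.
Soft-thresholded coefficient = -1.5900.

-1.5900


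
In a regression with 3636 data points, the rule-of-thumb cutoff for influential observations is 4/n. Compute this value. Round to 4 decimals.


Cook's distance cutoff = 4/n = 4/3636.
= 0.0011.

0.0011


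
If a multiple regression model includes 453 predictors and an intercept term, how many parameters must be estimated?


Total coefficients = number of predictors + 1 (for the intercept).
= 453 + 1 = 454.

454


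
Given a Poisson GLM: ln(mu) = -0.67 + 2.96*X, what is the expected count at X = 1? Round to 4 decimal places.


Linear predictor: eta = -0.67 + (2.96)(1) = 2.2900.
Expected count: mu = exp(2.2900) = 9.8749.

9.8749


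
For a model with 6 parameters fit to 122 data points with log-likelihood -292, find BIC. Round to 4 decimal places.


Compute k*ln(n) = 6*ln(122) = 6*4.804021 = 28.824126.
Then -2*loglik = 584.
BIC = 28.824126 + 584 = 612.824126, which rounds to 612.8241.

612.8241


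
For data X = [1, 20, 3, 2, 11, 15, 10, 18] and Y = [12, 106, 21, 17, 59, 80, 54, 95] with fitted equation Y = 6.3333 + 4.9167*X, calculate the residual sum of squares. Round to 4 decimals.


For each point, residual = actual - predicted.
Residuals: [0.7500, 1.3327, -0.0834, 0.8333, -1.4170, -0.0838, -1.5003, 0.1661].
Sum of squared residuals = 7.3333.

7.3333


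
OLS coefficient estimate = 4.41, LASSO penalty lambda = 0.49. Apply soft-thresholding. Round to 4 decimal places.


Check: |4.41| = 4.41 vs lambda = 0.49.
Since |beta| > lambda, coefficient = sign(beta)*(|beta| - lambda) = 3.9200.
Soft-thresholded coefficient = 3.9200.

3.9200


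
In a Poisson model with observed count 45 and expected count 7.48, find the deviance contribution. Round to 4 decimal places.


First: ln(45/7.48) = 1.794430.
Then: 45 * 1.794430 = 80.749350.
y - mu = 45 - 7.48 = 37.52.
D = 2(80.749350 - 37.52) = 86.458700, which rounds to 86.4587.

86.4587


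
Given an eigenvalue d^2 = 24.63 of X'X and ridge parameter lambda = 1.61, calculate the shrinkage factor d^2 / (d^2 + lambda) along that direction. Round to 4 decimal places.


d^2 + lambda = 24.63 + 1.61 = 26.2400.
Shrinkage factor = 24.63/26.2400 = 0.9386.

0.9386


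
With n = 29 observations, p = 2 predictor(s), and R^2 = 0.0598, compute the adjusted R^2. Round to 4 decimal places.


Adjusted R^2 = 1 - (1 - R^2) * (n-1)/(n-p-1).
(1 - R^2) = 0.9402.
(n-1)/(n-p-1) = 28/26.
(1 - R^2) * (n-1) = 0.9402 * 28 = 26.3256.
Divide by (n-p-1): 26.3256 / 26 = 1.0125.
Adj R^2 = 1 - 1.0125 = -0.0125.

-0.0125


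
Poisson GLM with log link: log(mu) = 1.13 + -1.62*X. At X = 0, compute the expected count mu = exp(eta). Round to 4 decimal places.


eta = 1.13 + -1.62 * 0 = 1.1300.
mu = exp(1.1300) = 3.0957.

3.0957


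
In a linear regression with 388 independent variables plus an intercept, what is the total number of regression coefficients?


Total coefficients = number of predictors + 1 (for the intercept).
= 388 + 1 = 389.

389


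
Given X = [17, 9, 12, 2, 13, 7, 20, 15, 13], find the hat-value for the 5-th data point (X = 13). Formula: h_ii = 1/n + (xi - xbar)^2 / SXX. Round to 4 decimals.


n = 9, xbar = 12.0000.
SXX = sum((xi - xbar)^2) = 234.0000.
h = 1/9 + (13 - 12.0000)^2 / 234.0000 = 0.1154.

0.1154


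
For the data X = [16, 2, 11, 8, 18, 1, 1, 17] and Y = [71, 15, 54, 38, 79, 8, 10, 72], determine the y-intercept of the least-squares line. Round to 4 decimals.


The slope is b1 = 4.0433.
Sample means are xbar = 9.2500 and ybar = 43.3750.
Intercept: b0 = 43.3750 - (4.0433)(9.2500) = 5.9747.

5.9747


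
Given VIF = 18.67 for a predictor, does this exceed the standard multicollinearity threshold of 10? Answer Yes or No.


Compare VIF = 18.67 to the threshold of 10.
18.67 >= 10, so the answer is Yes.

Yes


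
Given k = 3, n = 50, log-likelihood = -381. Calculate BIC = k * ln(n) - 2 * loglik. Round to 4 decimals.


Compute k*ln(n) = 3*ln(50) = 3*3.912023 = 11.736069.
Then -2*loglik = 762.
BIC = 11.736069 + 762 = 773.736069, which rounds to 773.7361.

773.7361


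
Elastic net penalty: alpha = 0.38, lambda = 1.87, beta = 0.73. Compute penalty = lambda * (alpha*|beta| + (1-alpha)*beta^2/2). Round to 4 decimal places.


alpha * |beta| = 0.38 * 0.73 = 0.2774.
(1-alpha) * beta^2/2 = 0.62 * 0.5329/2 = 0.1652.
Total = 1.87 * (0.2774 + 0.1652) = 0.8277.

0.8277


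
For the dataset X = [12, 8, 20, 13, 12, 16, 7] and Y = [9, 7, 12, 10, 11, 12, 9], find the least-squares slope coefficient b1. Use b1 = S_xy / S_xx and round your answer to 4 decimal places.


First compute the means: xbar = 12.5714, ybar = 10.0000.
Then S_xx = sum((xi - xbar)^2) = 119.7143.
S_xy = sum((xi - xbar)(yi - ybar)) = 41.0000.
b1 = S_xy / S_xx = 41.0000 / 119.7143 = 0.3425.

0.3425


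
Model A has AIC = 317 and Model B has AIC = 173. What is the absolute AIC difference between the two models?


Compute |317 - 173| = 144.
Model B has the smaller AIC.

144


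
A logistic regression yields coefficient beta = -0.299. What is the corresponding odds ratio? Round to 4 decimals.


exp(-0.299) = 0.7416.
So the odds ratio is 0.7416.

0.7416


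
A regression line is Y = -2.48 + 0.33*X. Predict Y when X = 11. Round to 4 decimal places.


Substitute X = 11 into the equation:
Y = -2.48 + 0.33 * 11 = -2.48 + 3.6300 = 1.1500.

1.1500


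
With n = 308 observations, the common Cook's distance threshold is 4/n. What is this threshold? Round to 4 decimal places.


Cook's distance cutoff = 4/n = 4/308.
= 0.0130.

0.0130


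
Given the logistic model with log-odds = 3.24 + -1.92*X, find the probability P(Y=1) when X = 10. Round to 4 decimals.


Compute z = 3.24 + (-1.92)(10) = -15.9600.
exp(-z) = 8537681.1432.
P = 1/(1 + 8537681.1432) = 0.0000.

0.0000


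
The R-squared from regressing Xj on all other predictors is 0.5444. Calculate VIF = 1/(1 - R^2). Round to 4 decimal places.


Using VIF = 1/(1 - R^2_j):
1 - 0.5444 = 0.4556.
VIF = 2.1949.

2.1949


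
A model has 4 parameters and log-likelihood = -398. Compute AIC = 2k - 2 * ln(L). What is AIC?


AIC = 2*4 - 2*(-398).
= 8 + 796 = 804.

804


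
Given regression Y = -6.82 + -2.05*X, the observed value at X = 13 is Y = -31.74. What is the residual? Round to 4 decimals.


Predicted = -6.82 + -2.05 * 13 = -33.4700.
Residual = -31.74 - -33.4700 = 1.7300.

1.7300


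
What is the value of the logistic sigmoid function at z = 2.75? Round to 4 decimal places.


First, exp(-2.7500) = 0.0639.
Then sigma(z) = 1/(1 + 0.0639) = 0.9399.

0.9399


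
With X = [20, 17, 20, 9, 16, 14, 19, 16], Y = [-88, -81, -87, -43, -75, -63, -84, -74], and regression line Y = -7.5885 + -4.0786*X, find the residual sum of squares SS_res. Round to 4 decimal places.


Compute predicted values, then residuals = yi - yhat_i.
Residuals: [1.1605, -4.0753, 2.1605, 1.2959, -2.1539, 1.6889, 1.0819, -1.1539].
SSres = sum(residual^2) = 34.2956.

34.2956


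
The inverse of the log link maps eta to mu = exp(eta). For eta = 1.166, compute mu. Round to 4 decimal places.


The inverse log link gives:
mu = exp(1.166) = 3.2091.

3.2091


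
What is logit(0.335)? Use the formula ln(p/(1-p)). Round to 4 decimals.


1 - p = 0.665.
p/(1-p) = 0.5038.
logit = ln(0.5038) = -0.6857.

-0.6857


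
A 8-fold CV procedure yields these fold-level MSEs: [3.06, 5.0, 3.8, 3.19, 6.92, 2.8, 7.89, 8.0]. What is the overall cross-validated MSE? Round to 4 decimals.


Total MSE across folds = 40.6600.
CV-MSE = 40.6600/8 = 5.0825.

5.0825


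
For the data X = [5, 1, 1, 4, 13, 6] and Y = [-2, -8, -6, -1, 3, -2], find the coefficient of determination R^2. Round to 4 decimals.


The fitted line is Y = -6.6973 + 0.8061*X.
SSres = 11.6497, SStot = 75.3333.
R^2 = 1 - SSres/SStot = 0.8454.

0.8454


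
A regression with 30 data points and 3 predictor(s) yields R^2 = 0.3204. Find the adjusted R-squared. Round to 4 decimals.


Adjusted R^2 = 1 - (1 - R^2) * (n-1)/(n-p-1).
(1 - R^2) = 0.6796.
(n-1)/(n-p-1) = 29/26.
(1 - R^2) * (n-1) = 0.6796 * 29 = 19.7084.
Divide by (n-p-1): 19.7084 / 26 = 0.7580.
Adj R^2 = 1 - 0.7580 = 0.2420.

0.2420


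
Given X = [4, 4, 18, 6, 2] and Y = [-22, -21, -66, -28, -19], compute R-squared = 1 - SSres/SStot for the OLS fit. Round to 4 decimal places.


The fitted line is Y = -10.3544 + -3.0655*X.
SSres = 10.0922, SStot = 1558.8000.
R^2 = 1 - SSres/SStot = 0.9935.

0.9935


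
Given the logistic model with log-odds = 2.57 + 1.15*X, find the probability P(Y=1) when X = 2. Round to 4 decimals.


Compute z = 2.57 + (1.15)(2) = 4.8700.
exp(-z) = 0.0077.
P = 1/(1 + 0.0077) = 0.9924.

0.9924


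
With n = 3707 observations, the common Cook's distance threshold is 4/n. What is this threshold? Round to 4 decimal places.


Using the rule of thumb:
Threshold = 4 / 3707 = 0.0011.

0.0011


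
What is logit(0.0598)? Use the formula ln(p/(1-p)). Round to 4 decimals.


The odds are p/(1-p) = 0.0598 / 0.9402 = 0.0636.
logit(p) = ln(0.0636) = -2.7551.

-2.7551


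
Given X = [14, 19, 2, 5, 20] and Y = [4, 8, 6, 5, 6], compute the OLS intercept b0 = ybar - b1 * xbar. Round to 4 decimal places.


The slope is b1 = 0.0639.
Sample means are xbar = 12.0000 and ybar = 5.8000.
Intercept: b0 = 5.8000 - (0.0639)(12.0000) = 5.0331.

5.0331


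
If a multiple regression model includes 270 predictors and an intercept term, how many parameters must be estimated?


Including the intercept, the model has 270 predictor coefficients + 1 intercept.
Total = 271.

271


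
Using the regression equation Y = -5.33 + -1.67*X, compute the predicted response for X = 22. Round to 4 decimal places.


Substitute X = 22 into the equation:
Y = -5.33 + -1.67 * 22 = -5.33 + -36.7400 = -42.0700.

-42.0700


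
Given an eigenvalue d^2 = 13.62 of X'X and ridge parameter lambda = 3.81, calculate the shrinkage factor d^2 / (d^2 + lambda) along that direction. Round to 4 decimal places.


Compute the denominator: 13.62 + 3.81 = 17.4300.
Shrinkage factor = 13.62 / 17.4300 = 0.7814.

0.7814


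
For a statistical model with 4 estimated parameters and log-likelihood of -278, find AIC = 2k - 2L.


Compute:
2k = 2*4 = 8.
-2*loglik = -2*(-278) = 556.
AIC = 8 + 556 = 564.

564


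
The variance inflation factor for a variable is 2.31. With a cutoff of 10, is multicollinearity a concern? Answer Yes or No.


Check: VIF = 2.31 vs threshold = 10.
Since 2.31 < 10, the answer is No.

No


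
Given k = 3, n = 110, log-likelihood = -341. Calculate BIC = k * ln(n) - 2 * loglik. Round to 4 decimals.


k * ln(n) = 3 * ln(110) = 3 * 4.700480 = 14.101440.
-2 * loglik = -2 * (-341) = 682.
BIC = 14.101440 + 682 = 696.101440, which rounds to 696.1014.

696.1014


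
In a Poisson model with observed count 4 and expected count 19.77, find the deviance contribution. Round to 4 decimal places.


First: ln(4/19.77) = -1.597871.
Then: 4 * -1.597871 = -6.391484.
y - mu = 4 - 19.77 = -15.77.
D = 2(-6.391484 - -15.77) = 18.757032, which rounds to 18.7570.

18.7570


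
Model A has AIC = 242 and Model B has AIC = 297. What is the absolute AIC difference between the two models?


Absolute difference = |242 - 297| = 55.
The model with lower AIC (A) is preferred.

55


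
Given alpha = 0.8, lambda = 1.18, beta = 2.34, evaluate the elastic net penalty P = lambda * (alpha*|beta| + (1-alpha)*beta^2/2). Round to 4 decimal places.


alpha * |beta| = 0.8 * 2.34 = 1.8720.
(1-alpha) * beta^2/2 = 0.2 * 5.4756/2 = 0.5476.
Total = 1.18 * (1.8720 + 0.5476) = 2.8551.

2.8551


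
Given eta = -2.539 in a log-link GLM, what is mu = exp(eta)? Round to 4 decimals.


Apply the inverse link:
mu = e^-2.539 = 0.0789.

0.0789


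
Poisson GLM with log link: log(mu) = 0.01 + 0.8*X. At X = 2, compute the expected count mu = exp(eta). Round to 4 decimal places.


eta = 0.01 + 0.8 * 2 = 1.6100.
mu = exp(1.6100) = 5.0028.

5.0028


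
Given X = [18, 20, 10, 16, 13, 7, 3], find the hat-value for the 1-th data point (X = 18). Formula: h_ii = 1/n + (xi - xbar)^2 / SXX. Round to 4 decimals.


Compute xbar = 12.4286 with n = 7 observations.
SXX = 225.7143.
Leverage = 1/7 + (18 - 12.4286)^2/225.7143 = 0.2804.

0.2804


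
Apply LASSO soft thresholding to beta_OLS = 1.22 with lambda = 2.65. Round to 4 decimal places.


|beta_OLS| = 1.22.
lambda = 2.65.
Since |beta| <= lambda, the coefficient is set to 0.
Result = 0.0000.

0.0000


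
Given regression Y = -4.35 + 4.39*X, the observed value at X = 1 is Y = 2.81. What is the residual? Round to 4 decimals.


Predicted = -4.35 + 4.39 * 1 = 0.0400.
Residual = 2.81 - 0.0400 = 2.7700.

2.7700


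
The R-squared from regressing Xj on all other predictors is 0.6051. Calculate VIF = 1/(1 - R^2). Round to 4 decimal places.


Denominator: 1 - 0.6051 = 0.3949.
VIF = 1 / 0.3949 = 2.5323.

2.5323


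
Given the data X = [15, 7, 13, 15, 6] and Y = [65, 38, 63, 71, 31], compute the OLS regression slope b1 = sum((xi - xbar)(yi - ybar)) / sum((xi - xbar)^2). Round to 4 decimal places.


Calculate xbar = 11.2000, ybar = 53.6000.
S_xx = 76.8000, S_xy = 309.4000.
Using b1 = S_xy / S_xx = 309.4000 / 76.8000, we get b1 = 4.0286.

4.0286


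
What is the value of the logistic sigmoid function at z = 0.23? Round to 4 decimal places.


First, exp(-0.2300) = 0.7945.
Then sigma(z) = 1/(1 + 0.7945) = 0.5572.

0.5572


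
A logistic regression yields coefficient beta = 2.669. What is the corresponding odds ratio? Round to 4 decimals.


Odds ratio = exp(beta) = exp(2.669).
= 14.4255.

14.4255


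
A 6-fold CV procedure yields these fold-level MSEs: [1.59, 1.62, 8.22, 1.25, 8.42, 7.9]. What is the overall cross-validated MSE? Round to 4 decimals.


Total MSE across folds = 29.0000.
CV-MSE = 29.0000/6 = 4.8333.

4.8333


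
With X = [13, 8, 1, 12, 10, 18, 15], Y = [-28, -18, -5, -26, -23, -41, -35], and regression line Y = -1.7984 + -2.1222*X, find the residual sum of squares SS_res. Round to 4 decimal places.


Predicted values from Y = -1.7984 + -2.1222*X.
Residuals: [1.3870, 0.7760, -1.0794, 1.2648, 0.0204, -1.0020, -1.3686].
SSres = 8.1683.

8.1683


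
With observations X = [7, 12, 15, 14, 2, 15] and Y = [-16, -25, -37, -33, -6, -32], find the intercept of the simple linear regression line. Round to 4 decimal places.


First find the slope: b1 = -2.2101.
Means: xbar = 10.8333, ybar = -24.8333.
b0 = ybar - b1 * xbar = -24.8333 - -2.2101 * 10.8333 = -0.8908.

-0.8908


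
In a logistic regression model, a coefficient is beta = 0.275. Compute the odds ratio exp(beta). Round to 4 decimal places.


The odds ratio is computed as:
OR = e^(0.275) = 1.3165.

1.3165


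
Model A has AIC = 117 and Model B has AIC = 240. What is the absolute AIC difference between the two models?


Absolute difference = |117 - 240| = 123.
The model with lower AIC (A) is preferred.

123


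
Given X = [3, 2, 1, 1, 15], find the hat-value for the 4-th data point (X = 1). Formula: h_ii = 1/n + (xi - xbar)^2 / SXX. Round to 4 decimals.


Mean of X: xbar = 4.4000.
SXX = 143.2000.
For X = 1: h = 1/5 + (1 - 4.4000)^2/143.2000 = 0.2807.

0.2807


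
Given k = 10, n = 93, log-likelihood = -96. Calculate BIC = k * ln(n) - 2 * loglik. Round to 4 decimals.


Compute k*ln(n) = 10*ln(93) = 10*4.532599 = 45.325990.
Then -2*loglik = 192.
BIC = 45.325990 + 192 = 237.325990, which rounds to 237.3260.

237.3260


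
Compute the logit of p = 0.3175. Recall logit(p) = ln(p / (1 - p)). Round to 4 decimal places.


Compute the odds: 0.3175/0.6825 = 0.4652.
Take the natural log: ln(0.4652) = -0.7653.

-0.7653


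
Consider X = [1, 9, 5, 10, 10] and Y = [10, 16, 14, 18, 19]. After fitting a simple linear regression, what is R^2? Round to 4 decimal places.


The fitted line is Y = 9.1903 + 0.8871*X.
SSres = 2.4097, SStot = 51.2000.
R^2 = 1 - SSres/SStot = 0.9529.

0.9529
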